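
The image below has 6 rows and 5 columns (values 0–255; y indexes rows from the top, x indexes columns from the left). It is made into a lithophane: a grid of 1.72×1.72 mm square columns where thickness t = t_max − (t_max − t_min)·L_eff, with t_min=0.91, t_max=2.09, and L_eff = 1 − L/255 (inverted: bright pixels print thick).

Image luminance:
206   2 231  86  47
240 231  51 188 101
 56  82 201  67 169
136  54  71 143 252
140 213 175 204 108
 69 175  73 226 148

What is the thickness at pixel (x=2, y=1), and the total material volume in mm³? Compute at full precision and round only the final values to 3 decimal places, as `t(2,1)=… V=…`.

t(2,1)=1.146 V=137.509

span = t_max - t_min = 2.09 - 0.91 = 1.180
L(2,1) = 51, L_eff = 1 - 51/255 = 0.800000 (inverted)
t(2,1) = 2.09 - 1.180·0.800000 = 1.146
Σt over all 6·5 pixels = 59263/1275 ≈ 46.4807843
V = pitch²·Σt = 1.72²·59263/1275 = 137.509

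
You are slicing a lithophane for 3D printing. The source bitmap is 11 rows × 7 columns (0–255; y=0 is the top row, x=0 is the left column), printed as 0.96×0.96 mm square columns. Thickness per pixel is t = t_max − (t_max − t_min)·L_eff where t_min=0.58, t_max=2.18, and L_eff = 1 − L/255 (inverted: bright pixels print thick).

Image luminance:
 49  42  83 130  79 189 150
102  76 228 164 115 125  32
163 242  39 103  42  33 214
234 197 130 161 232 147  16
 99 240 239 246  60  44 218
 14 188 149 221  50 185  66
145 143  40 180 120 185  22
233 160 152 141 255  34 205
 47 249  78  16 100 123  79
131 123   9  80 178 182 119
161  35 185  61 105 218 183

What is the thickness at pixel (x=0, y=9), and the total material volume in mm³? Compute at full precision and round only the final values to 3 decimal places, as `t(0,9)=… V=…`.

span = t_max - t_min = 2.18 - 0.58 = 1.600
L(0,9) = 131, L_eff = 1 - 131/255 = 0.486275 (inverted)
t(0,9) = 2.18 - 1.600·0.486275 = 1.402
Σt over all 11·7 pixels = 16123/150 ≈ 107.4866667
V = pitch²·Σt = 0.96²·16123/150 = 99.060

t(0,9)=1.402 V=99.060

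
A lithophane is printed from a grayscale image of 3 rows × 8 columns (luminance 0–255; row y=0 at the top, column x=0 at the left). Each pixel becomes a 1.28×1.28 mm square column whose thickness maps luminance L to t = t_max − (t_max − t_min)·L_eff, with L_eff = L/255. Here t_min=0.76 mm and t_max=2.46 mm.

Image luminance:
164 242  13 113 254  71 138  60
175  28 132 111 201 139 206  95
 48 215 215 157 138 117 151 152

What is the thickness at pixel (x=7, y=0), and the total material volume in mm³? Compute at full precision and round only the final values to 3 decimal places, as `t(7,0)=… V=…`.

span = t_max - t_min = 2.46 - 0.76 = 1.700
L(7,0) = 60, L_eff = 60/255 = 0.235294
t(7,0) = 2.46 - 1.700·0.235294 = 2.060
Σt over all 3·8 pixels = 5521/150 ≈ 36.8066667
V = pitch²·Σt = 1.28²·5521/150 = 60.304

t(7,0)=2.060 V=60.304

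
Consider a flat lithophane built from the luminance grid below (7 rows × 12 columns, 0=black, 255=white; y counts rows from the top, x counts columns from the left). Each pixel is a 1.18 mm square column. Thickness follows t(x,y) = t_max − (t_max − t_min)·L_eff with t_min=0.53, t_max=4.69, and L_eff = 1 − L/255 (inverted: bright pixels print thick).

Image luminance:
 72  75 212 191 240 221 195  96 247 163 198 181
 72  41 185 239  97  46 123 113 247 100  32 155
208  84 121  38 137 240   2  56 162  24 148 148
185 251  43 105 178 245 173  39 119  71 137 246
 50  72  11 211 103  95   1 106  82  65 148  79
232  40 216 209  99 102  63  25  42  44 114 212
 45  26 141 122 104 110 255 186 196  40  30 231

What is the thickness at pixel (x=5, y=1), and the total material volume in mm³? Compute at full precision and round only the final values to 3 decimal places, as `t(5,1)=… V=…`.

t(5,1)=1.280 V=302.953

span = t_max - t_min = 4.69 - 0.53 = 4.160
L(5,1) = 46, L_eff = 1 - 46/255 = 0.819608 (inverted)
t(5,1) = 4.69 - 4.160·0.819608 = 1.280
Σt over all 7·12 pixels = 217.576
V = pitch²·Σt = 1.18²·217.576 = 302.953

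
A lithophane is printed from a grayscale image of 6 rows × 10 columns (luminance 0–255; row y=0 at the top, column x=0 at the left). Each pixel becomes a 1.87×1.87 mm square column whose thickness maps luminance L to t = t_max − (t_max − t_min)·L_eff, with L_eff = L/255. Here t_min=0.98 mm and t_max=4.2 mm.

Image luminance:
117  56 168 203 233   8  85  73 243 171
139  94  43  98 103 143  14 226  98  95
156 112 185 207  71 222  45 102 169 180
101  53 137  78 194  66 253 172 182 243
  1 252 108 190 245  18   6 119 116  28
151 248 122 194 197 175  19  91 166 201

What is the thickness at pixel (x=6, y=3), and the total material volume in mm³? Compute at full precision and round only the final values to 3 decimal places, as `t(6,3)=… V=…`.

t(6,3)=1.005 V=528.626

span = t_max - t_min = 4.2 - 0.98 = 3.220
L(6,3) = 253, L_eff = 253/255 = 0.992157
t(6,3) = 4.2 - 3.220·0.992157 = 1.005
Σt over all 6·10 pixels = 385483/2550 ≈ 151.1698039
V = pitch²·Σt = 1.87²·385483/2550 = 528.626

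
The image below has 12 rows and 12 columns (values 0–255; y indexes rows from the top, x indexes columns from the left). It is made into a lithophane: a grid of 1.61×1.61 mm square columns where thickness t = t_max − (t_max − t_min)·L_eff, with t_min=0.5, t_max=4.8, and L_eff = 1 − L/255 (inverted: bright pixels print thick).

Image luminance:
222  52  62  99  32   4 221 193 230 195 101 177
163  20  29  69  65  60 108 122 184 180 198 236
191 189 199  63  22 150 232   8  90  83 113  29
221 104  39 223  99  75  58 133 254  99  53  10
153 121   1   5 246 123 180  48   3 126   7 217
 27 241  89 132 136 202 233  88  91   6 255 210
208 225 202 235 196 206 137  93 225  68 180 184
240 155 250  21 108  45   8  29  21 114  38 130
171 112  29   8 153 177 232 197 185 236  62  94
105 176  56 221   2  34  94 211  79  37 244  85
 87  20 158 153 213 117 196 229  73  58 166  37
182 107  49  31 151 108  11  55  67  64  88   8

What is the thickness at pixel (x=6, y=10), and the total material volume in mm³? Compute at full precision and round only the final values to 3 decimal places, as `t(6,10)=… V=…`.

t(6,10)=3.805 V=949.151

span = t_max - t_min = 4.8 - 0.5 = 4.300
L(6,10) = 196, L_eff = 1 - 196/255 = 0.231373 (inverted)
t(6,10) = 4.8 - 4.300·0.231373 = 3.805
Σt over all 12·12 pixels = 62249/170 ≈ 366.1705882
V = pitch²·Σt = 1.61²·62249/170 = 949.151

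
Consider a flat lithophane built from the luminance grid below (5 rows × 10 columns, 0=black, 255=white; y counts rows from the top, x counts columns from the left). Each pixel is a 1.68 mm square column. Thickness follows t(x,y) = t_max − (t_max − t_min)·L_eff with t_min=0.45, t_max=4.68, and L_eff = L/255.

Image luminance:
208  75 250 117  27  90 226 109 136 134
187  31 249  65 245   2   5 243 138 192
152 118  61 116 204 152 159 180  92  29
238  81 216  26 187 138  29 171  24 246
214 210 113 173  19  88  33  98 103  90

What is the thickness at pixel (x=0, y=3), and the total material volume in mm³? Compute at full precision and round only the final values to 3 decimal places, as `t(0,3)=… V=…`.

t(0,3)=0.732 V=356.635

span = t_max - t_min = 4.68 - 0.45 = 4.230
L(0,3) = 238, L_eff = 238/255 = 0.933333
t(0,3) = 4.68 - 4.230·0.933333 = 0.732
Σt over all 5·10 pixels = 1074051/8500 ≈ 126.3589412
V = pitch²·Σt = 1.68²·1074051/8500 = 356.635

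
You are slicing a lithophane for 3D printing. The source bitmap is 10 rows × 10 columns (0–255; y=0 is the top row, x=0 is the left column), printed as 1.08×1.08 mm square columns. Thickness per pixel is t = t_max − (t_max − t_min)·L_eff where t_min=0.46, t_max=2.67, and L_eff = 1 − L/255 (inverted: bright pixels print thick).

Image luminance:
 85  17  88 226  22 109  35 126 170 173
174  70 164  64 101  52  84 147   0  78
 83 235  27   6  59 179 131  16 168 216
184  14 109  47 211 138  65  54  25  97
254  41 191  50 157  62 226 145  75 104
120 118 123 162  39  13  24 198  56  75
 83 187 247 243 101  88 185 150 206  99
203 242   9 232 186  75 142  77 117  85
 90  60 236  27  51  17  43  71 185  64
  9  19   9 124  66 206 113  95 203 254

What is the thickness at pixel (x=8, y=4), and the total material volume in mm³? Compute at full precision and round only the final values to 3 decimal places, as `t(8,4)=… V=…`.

t(8,4)=1.110 V=166.681

span = t_max - t_min = 2.67 - 0.46 = 2.210
L(8,4) = 75, L_eff = 1 - 75/255 = 0.705882 (inverted)
t(8,4) = 2.67 - 2.210·0.705882 = 1.110
Σt over all 10·10 pixels = 142.902
V = pitch²·Σt = 1.08²·142.902 = 166.681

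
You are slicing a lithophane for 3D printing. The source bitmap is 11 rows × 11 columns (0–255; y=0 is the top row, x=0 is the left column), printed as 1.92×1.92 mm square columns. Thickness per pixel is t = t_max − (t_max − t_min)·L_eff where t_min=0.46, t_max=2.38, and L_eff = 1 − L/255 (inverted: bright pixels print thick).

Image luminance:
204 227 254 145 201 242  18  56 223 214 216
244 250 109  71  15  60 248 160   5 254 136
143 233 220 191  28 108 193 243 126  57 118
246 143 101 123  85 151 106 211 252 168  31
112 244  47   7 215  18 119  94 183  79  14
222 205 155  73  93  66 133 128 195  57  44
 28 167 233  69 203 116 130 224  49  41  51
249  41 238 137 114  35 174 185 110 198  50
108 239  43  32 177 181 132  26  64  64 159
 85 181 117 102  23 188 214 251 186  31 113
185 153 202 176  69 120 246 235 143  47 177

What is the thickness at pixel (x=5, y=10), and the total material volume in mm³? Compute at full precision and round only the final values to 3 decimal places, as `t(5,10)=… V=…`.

t(5,10)=1.364 V=667.135

span = t_max - t_min = 2.38 - 0.46 = 1.920
L(5,10) = 120, L_eff = 1 - 120/255 = 0.529412 (inverted)
t(5,10) = 2.38 - 1.920·0.529412 = 1.364
Σt over all 11·11 pixels = 180.972
V = pitch²·Σt = 1.92²·180.972 = 667.135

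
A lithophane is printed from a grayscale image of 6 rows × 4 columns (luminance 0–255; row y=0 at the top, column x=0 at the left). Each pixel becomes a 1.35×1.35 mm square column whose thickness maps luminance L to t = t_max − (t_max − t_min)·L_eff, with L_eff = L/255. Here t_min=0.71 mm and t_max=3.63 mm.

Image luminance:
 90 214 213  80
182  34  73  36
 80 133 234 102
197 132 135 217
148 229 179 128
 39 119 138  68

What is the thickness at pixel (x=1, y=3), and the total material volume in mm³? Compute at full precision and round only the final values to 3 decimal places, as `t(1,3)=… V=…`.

span = t_max - t_min = 3.63 - 0.71 = 2.920
L(1,3) = 132, L_eff = 132/255 = 0.517647
t(1,3) = 3.63 - 2.920·0.517647 = 2.118
Σt over all 6·4 pixels = 64358/1275 ≈ 50.4768627
V = pitch²·Σt = 1.35²·64358/1275 = 91.994

t(1,3)=2.118 V=91.994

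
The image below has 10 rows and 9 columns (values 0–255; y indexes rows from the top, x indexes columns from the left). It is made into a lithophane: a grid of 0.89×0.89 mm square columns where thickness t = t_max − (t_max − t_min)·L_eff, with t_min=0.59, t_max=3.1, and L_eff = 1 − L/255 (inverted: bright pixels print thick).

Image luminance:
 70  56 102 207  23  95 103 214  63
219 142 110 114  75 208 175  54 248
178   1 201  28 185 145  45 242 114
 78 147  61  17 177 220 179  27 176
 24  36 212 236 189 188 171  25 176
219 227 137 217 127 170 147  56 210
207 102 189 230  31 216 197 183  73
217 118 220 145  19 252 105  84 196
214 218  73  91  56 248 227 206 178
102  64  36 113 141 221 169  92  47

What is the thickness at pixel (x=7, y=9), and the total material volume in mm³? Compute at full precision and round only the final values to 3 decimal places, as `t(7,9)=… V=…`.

span = t_max - t_min = 3.1 - 0.59 = 2.510
L(7,9) = 92, L_eff = 1 - 92/255 = 0.639216 (inverted)
t(7,9) = 3.1 - 2.510·0.639216 = 1.496
Σt over all 10·9 pixels = 176.592
V = pitch²·Σt = 0.89²·176.592 = 139.879

t(7,9)=1.496 V=139.879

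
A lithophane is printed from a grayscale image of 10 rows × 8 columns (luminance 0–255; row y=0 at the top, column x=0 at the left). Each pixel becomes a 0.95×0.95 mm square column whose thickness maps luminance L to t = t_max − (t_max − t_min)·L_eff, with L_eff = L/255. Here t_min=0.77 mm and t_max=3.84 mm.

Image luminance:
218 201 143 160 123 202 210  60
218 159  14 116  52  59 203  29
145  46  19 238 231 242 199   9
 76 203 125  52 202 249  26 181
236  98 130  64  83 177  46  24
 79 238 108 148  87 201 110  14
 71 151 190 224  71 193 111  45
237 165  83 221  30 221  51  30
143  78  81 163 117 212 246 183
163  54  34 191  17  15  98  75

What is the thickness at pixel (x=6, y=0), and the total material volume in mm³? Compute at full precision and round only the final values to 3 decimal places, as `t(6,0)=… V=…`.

span = t_max - t_min = 3.84 - 0.77 = 3.070
L(6,0) = 210, L_eff = 210/255 = 0.823529
t(6,0) = 3.84 - 3.070·0.823529 = 1.312
Σt over all 10·8 pixels = 276293/1500 ≈ 184.1953333
V = pitch²·Σt = 0.95²·276293/1500 = 166.236

t(6,0)=1.312 V=166.236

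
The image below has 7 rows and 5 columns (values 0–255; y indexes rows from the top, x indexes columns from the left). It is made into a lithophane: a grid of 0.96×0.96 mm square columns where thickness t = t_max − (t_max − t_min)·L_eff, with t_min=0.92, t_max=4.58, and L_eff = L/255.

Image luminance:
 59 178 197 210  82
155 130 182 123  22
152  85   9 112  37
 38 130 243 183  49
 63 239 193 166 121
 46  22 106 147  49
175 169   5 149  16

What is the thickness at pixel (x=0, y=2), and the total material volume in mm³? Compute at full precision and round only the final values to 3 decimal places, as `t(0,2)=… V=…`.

span = t_max - t_min = 4.58 - 0.92 = 3.660
L(0,2) = 152, L_eff = 152/255 = 0.596078
t(0,2) = 4.58 - 3.660·0.596078 = 2.398
Σt over all 7·5 pixels = 434713/4250 ≈ 102.2854118
V = pitch²·Σt = 0.96²·434713/4250 = 94.266

t(0,2)=2.398 V=94.266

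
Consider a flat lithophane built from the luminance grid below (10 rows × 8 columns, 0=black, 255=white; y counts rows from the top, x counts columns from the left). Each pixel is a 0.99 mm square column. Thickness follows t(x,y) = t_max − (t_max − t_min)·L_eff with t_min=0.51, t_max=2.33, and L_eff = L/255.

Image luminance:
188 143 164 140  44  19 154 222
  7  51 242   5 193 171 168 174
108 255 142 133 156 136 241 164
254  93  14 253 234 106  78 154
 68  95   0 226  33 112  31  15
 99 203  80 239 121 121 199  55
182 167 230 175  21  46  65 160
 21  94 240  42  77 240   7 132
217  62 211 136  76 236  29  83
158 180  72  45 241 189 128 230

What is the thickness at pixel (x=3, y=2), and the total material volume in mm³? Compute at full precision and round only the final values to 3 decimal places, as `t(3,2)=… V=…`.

span = t_max - t_min = 2.33 - 0.51 = 1.820
L(3,2) = 133, L_eff = 133/255 = 0.521569
t(3,2) = 2.33 - 1.820·0.521569 = 1.381
Σt over all 10·8 pixels = 284311/2550 ≈ 111.4945098
V = pitch²·Σt = 0.99²·284311/2550 = 109.276

t(3,2)=1.381 V=109.276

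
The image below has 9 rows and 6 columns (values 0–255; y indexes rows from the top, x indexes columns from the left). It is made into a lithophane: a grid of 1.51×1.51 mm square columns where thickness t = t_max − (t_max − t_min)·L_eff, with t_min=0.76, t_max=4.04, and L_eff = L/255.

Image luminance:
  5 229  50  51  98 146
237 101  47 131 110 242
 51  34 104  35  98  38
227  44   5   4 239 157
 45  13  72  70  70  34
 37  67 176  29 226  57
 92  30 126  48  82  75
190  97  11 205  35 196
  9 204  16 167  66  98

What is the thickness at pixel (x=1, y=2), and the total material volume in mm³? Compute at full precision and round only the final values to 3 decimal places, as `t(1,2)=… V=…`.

span = t_max - t_min = 4.04 - 0.76 = 3.280
L(1,2) = 34, L_eff = 34/255 = 0.133333
t(1,2) = 4.04 - 3.280·0.133333 = 3.603
Σt over all 9·6 pixels = 970438/6375 ≈ 152.2255686
V = pitch²·Σt = 1.51²·970438/6375 = 347.090

t(1,2)=3.603 V=347.090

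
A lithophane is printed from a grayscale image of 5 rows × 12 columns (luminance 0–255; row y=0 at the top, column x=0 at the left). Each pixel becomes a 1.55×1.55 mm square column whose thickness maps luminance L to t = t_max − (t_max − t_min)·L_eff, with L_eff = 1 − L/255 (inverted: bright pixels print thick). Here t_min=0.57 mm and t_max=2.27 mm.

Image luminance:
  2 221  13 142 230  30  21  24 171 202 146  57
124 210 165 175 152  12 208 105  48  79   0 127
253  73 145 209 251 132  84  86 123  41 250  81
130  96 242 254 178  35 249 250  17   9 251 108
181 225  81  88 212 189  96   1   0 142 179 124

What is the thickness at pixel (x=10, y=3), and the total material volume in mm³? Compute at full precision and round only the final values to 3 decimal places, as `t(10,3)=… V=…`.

span = t_max - t_min = 2.27 - 0.57 = 1.700
L(10,3) = 251, L_eff = 1 - 251/255 = 0.015686 (inverted)
t(10,3) = 2.27 - 1.700·0.015686 = 2.243
Σt over all 5·12 pixels = 12859/150 ≈ 85.7266667
V = pitch²·Σt = 1.55²·12859/150 = 205.958

t(10,3)=2.243 V=205.958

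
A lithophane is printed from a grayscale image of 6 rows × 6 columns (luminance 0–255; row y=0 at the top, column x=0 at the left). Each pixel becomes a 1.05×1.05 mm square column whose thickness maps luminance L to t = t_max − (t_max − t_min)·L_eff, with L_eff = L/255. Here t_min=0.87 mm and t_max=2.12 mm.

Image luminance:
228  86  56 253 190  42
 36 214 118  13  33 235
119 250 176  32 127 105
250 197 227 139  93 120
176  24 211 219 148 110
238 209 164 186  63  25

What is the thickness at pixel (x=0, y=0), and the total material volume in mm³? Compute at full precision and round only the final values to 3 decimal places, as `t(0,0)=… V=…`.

t(0,0)=1.002 V=56.515

span = t_max - t_min = 2.12 - 0.87 = 1.250
L(0,0) = 228, L_eff = 228/255 = 0.894118
t(0,0) = 2.12 - 1.250·0.894118 = 1.002
Σt over all 6·6 pixels = 21786/425 ≈ 51.2611765
V = pitch²·Σt = 1.05²·21786/425 = 56.515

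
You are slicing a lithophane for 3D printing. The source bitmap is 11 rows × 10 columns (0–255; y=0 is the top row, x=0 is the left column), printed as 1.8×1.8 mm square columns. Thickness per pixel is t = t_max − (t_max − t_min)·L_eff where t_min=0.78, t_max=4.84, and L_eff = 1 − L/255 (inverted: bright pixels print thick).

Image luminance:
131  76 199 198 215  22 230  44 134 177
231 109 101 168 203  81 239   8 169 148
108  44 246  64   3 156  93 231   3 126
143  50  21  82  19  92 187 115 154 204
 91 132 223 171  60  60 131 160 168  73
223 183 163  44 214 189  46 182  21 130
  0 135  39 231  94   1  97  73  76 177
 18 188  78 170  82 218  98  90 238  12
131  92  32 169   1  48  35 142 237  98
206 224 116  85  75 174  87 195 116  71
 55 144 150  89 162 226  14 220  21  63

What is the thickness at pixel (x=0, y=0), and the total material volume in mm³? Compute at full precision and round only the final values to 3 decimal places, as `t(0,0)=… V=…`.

span = t_max - t_min = 4.84 - 0.78 = 4.060
L(0,0) = 131, L_eff = 1 - 131/255 = 0.486275 (inverted)
t(0,0) = 4.84 - 4.060·0.486275 = 2.866
Σt over all 11·10 pixels = 1263331/4250 ≈ 297.2543529
V = pitch²·Σt = 1.8²·1263331/4250 = 963.104

t(0,0)=2.866 V=963.104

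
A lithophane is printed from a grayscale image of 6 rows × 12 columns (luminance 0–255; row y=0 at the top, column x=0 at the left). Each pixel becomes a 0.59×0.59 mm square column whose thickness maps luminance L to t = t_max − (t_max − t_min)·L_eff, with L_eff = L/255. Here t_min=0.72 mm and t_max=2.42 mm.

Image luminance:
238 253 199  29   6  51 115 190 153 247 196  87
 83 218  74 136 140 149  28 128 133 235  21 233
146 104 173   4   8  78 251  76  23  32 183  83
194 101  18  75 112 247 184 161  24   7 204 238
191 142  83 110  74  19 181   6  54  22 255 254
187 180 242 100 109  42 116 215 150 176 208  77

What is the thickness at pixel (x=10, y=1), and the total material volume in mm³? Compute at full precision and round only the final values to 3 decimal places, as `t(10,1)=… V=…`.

span = t_max - t_min = 2.42 - 0.72 = 1.700
L(10,1) = 21, L_eff = 21/255 = 0.082353
t(10,1) = 2.42 - 1.700·0.082353 = 2.280
Σt over all 6·12 pixels = 112.5
V = pitch²·Σt = 0.59²·112.5 = 39.161

t(10,1)=2.280 V=39.161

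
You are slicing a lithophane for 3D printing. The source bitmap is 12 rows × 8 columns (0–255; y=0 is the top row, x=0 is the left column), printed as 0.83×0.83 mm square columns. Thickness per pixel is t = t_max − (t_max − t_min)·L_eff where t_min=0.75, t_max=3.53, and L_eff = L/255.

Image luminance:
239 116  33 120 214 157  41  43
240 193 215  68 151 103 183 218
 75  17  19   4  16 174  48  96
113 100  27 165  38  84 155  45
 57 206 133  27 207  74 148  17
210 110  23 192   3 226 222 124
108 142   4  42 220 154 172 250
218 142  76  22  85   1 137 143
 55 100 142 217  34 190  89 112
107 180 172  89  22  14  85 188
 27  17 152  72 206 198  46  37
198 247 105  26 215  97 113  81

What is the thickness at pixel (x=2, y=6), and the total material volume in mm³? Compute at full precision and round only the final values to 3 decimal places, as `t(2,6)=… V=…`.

t(2,6)=3.486 V=150.555

span = t_max - t_min = 3.53 - 0.75 = 2.780
L(2,6) = 4, L_eff = 4/255 = 0.015686
t(2,6) = 3.53 - 2.780·0.015686 = 3.486
Σt over all 12·8 pixels = 1393219/6375 ≈ 218.5441569
V = pitch²·Σt = 0.83²·1393219/6375 = 150.555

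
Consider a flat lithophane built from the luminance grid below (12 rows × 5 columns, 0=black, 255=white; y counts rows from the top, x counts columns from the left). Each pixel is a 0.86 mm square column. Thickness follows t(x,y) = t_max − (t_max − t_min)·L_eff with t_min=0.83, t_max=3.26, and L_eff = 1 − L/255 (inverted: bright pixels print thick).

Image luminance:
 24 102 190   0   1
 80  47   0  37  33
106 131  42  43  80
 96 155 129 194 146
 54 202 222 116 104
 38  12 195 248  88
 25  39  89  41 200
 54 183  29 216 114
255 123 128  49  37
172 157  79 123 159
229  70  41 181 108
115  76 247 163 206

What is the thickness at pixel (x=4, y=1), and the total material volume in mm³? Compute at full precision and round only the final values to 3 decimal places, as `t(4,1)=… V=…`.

t(4,1)=1.144 V=83.511

span = t_max - t_min = 3.26 - 0.83 = 2.430
L(4,1) = 33, L_eff = 1 - 33/255 = 0.870588 (inverted)
t(4,1) = 3.26 - 2.430·0.870588 = 1.144
Σt over all 12·5 pixels = 959763/8500 ≈ 112.9132941
V = pitch²·Σt = 0.86²·959763/8500 = 83.511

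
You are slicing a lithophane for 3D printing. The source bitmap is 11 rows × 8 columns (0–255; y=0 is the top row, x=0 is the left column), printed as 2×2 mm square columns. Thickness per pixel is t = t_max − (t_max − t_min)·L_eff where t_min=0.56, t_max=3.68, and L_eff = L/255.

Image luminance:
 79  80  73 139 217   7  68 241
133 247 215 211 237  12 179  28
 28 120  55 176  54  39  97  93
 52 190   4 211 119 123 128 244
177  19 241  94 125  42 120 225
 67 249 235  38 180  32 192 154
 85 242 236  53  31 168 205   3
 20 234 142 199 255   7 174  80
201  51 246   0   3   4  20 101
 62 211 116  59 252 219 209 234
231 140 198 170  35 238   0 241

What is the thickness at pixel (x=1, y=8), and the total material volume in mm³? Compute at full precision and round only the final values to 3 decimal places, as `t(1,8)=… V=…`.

span = t_max - t_min = 3.68 - 0.56 = 3.120
L(1,8) = 51, L_eff = 51/255 = 0.200000
t(1,8) = 3.68 - 3.120·0.200000 = 3.056
Σt over all 11·8 pixels = 390096/2125 ≈ 183.5745882
V = pitch²·Σt = 2²·390096/2125 = 734.298

t(1,8)=3.056 V=734.298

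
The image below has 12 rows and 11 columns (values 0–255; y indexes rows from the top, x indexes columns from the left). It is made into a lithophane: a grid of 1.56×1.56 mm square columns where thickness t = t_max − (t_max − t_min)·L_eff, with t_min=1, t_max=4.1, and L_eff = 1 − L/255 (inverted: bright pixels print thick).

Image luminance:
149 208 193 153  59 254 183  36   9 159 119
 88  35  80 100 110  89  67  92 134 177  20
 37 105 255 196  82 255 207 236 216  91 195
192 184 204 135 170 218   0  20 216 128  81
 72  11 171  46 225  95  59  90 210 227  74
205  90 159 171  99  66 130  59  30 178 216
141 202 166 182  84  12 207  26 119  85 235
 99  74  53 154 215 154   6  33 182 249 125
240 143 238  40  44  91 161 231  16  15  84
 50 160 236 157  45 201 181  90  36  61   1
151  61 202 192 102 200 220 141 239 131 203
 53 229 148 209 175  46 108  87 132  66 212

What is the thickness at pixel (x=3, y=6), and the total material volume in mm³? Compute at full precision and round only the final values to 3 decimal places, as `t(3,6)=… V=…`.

span = t_max - t_min = 4.1 - 1 = 3.100
L(3,6) = 182, L_eff = 1 - 182/255 = 0.286275 (inverted)
t(3,6) = 4.1 - 3.100·0.286275 = 3.213
Σt over all 12·11 pixels = 871381/2550 ≈ 341.7180392
V = pitch²·Σt = 1.56²·871381/2550 = 831.605

t(3,6)=3.213 V=831.605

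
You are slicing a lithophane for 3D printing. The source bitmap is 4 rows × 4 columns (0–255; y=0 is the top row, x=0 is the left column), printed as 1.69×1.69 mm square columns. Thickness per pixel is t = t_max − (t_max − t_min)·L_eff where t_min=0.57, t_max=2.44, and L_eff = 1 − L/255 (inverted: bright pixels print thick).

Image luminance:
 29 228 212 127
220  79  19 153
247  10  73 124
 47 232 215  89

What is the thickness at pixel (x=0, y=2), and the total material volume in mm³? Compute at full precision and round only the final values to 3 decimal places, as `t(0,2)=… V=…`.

t(0,2)=2.381 V=70.115

span = t_max - t_min = 2.44 - 0.57 = 1.870
L(0,2) = 247, L_eff = 1 - 247/255 = 0.031373 (inverted)
t(0,2) = 2.44 - 1.870·0.031373 = 2.381
Σt over all 4·4 pixels = 9206/375 ≈ 24.5493333
V = pitch²·Σt = 1.69²·9206/375 = 70.115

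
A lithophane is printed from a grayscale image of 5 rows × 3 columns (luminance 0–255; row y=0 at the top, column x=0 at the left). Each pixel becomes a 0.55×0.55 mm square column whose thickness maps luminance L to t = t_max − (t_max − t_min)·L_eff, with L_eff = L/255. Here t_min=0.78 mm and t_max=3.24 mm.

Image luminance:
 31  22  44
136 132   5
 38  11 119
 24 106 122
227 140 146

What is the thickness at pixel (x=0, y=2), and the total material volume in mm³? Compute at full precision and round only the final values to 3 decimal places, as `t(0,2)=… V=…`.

t(0,2)=2.873 V=10.899

span = t_max - t_min = 3.24 - 0.78 = 2.460
L(0,2) = 38, L_eff = 38/255 = 0.149020
t(0,2) = 3.24 - 2.460·0.149020 = 2.873
Σt over all 5·3 pixels = 153127/4250 ≈ 36.0298824
V = pitch²·Σt = 0.55²·153127/4250 = 10.899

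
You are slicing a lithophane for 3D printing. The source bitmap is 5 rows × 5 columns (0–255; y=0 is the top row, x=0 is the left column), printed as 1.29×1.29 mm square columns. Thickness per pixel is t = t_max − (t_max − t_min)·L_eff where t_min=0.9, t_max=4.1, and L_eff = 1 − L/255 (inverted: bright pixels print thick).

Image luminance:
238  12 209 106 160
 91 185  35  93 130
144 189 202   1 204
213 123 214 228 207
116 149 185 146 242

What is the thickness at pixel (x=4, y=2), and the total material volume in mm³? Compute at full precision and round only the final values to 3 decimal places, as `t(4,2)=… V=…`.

t(4,2)=3.460 V=117.256

span = t_max - t_min = 4.1 - 0.9 = 3.200
L(4,2) = 204, L_eff = 1 - 204/255 = 0.200000 (inverted)
t(4,2) = 4.1 - 3.200·0.200000 = 3.460
Σt over all 5·5 pixels = 59893/850 ≈ 70.4623529
V = pitch²·Σt = 1.29²·59893/850 = 117.256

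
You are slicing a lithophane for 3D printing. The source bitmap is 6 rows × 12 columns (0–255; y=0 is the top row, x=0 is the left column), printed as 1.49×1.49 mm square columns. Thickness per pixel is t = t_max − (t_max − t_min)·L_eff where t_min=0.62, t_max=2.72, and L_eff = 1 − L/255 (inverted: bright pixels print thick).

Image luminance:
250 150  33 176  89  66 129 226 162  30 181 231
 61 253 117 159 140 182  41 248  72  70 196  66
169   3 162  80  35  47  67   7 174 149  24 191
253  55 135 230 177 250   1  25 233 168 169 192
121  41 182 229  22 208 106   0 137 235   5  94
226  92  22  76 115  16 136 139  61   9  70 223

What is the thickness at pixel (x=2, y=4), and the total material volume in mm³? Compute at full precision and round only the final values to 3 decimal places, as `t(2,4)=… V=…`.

t(2,4)=2.119 V=261.624

span = t_max - t_min = 2.72 - 0.62 = 2.100
L(2,4) = 182, L_eff = 1 - 182/255 = 0.286275 (inverted)
t(2,4) = 2.72 - 2.100·0.286275 = 2.119
Σt over all 6·12 pixels = 100167/850 ≈ 117.8435294
V = pitch²·Σt = 1.49²·100167/850 = 261.624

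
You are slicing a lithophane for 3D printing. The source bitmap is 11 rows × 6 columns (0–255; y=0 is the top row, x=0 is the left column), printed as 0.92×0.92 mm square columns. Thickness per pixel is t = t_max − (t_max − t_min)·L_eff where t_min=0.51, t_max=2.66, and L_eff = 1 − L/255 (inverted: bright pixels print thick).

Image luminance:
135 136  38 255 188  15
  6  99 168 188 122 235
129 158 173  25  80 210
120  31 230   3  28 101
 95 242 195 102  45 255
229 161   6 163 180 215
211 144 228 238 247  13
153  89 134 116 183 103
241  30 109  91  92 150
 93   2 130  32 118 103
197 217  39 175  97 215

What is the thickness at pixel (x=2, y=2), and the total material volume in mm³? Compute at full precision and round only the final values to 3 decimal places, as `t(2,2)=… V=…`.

span = t_max - t_min = 2.66 - 0.51 = 2.150
L(2,2) = 173, L_eff = 1 - 173/255 = 0.321569 (inverted)
t(2,2) = 2.66 - 2.150·0.321569 = 1.969
Σt over all 11·6 pixels = 182653/1700 ≈ 107.4429412
V = pitch²·Σt = 0.92²·182653/1700 = 90.940

t(2,2)=1.969 V=90.940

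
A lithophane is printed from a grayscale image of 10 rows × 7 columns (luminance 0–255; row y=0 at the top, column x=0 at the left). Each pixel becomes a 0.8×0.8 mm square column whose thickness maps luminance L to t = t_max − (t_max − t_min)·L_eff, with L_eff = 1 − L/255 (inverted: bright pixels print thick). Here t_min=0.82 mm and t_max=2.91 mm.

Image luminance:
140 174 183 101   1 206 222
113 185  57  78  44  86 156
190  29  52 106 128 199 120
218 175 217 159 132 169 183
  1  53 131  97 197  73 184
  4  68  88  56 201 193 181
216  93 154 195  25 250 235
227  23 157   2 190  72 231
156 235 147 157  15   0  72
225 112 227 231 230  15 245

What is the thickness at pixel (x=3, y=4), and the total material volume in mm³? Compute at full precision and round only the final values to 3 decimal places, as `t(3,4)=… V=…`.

t(3,4)=1.615 V=86.500

span = t_max - t_min = 2.91 - 0.82 = 2.090
L(3,4) = 97, L_eff = 1 - 97/255 = 0.619608 (inverted)
t(3,4) = 2.91 - 2.090·0.619608 = 1.615
Σt over all 10·7 pixels = 3446483/25500 ≈ 135.1561961
V = pitch²·Σt = 0.8²·3446483/25500 = 86.500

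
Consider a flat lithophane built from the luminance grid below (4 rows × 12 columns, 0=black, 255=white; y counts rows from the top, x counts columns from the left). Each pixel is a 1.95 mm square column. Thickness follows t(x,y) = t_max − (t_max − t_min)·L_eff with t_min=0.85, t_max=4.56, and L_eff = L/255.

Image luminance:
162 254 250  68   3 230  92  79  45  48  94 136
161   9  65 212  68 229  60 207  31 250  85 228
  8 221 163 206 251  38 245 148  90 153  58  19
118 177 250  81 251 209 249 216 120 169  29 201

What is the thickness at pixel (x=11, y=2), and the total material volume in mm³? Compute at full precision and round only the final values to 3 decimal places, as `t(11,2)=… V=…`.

span = t_max - t_min = 4.56 - 0.85 = 3.710
L(11,2) = 19, L_eff = 19/255 = 0.074510
t(11,2) = 4.56 - 3.710·0.074510 = 4.284
Σt over all 4·12 pixels = 770596/6375 ≈ 120.8778039
V = pitch²·Σt = 1.95²·770596/6375 = 459.638

t(11,2)=4.284 V=459.638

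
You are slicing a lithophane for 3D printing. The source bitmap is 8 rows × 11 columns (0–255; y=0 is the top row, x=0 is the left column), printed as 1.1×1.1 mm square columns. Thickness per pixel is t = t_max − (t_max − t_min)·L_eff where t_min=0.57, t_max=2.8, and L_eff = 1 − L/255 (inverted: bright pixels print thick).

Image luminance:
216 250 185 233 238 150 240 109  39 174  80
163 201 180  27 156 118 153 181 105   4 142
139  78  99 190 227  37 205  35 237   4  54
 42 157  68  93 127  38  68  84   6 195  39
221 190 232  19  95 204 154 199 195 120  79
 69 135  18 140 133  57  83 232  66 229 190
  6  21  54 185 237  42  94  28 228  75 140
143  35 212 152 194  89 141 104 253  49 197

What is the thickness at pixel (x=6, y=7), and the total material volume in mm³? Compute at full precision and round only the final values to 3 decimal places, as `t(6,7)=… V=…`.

t(6,7)=1.803 V=180.318

span = t_max - t_min = 2.8 - 0.57 = 2.230
L(6,7) = 141, L_eff = 1 - 141/255 = 0.447059 (inverted)
t(6,7) = 2.8 - 2.230·0.447059 = 1.803
Σt over all 8·11 pixels = 44707/300 ≈ 149.0233333
V = pitch²·Σt = 1.1²·44707/300 = 180.318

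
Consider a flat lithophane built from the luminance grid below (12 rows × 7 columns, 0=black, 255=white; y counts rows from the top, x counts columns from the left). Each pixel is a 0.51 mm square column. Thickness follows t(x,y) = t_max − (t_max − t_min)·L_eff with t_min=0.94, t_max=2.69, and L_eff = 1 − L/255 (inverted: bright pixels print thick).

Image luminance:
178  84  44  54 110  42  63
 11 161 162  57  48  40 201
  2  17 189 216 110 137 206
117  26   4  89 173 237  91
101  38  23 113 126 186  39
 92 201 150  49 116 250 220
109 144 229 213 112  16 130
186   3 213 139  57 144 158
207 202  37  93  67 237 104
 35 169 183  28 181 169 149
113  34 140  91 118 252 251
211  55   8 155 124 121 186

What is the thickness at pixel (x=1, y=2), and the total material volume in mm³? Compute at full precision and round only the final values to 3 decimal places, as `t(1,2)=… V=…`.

t(1,2)=1.057 V=38.648

span = t_max - t_min = 2.69 - 0.94 = 1.750
L(1,2) = 17, L_eff = 1 - 17/255 = 0.933333 (inverted)
t(1,2) = 2.69 - 1.750·0.933333 = 1.057
Σt over all 12·7 pixels = 126301/850 ≈ 148.5894118
V = pitch²·Σt = 0.51²·126301/850 = 38.648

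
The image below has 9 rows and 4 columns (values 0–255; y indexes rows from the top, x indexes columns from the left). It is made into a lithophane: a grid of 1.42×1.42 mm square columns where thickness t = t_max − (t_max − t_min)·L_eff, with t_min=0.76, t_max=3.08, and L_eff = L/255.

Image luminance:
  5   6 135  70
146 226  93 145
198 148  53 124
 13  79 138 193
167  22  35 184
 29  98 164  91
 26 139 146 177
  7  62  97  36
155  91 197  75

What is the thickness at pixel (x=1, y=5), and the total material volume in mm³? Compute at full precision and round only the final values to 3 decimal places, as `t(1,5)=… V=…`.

span = t_max - t_min = 3.08 - 0.76 = 2.320
L(1,5) = 98, L_eff = 98/255 = 0.384314
t(1,5) = 3.08 - 2.320·0.384314 = 2.188
Σt over all 9·4 pixels = 19528/255 ≈ 76.5803922
V = pitch²·Σt = 1.42²·19528/255 = 154.417

t(1,5)=2.188 V=154.417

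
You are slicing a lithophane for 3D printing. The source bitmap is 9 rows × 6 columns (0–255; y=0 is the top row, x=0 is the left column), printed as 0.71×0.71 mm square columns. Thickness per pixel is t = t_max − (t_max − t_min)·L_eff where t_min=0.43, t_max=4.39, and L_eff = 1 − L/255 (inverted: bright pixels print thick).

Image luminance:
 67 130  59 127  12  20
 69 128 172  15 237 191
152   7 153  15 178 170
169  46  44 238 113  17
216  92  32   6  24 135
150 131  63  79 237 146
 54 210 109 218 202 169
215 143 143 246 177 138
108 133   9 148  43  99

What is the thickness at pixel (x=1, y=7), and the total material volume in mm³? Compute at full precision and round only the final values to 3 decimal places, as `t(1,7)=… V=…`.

span = t_max - t_min = 4.39 - 0.43 = 3.960
L(1,7) = 143, L_eff = 1 - 143/255 = 0.439216 (inverted)
t(1,7) = 4.39 - 3.960·0.439216 = 2.651
Σt over all 9·6 pixels = 521349/4250 ≈ 122.6703529
V = pitch²·Σt = 0.71²·521349/4250 = 61.838

t(1,7)=2.651 V=61.838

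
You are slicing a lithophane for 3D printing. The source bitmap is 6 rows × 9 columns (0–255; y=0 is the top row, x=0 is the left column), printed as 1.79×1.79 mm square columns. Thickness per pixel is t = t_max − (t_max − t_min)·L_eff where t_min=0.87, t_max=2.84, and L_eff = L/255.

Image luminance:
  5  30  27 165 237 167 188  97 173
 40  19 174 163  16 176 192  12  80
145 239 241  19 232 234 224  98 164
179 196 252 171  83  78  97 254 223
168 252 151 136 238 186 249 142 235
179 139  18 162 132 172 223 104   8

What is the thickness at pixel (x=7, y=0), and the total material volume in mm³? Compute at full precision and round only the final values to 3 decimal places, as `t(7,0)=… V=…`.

t(7,0)=2.091 V=293.751

span = t_max - t_min = 2.84 - 0.87 = 1.970
L(7,0) = 97, L_eff = 97/255 = 0.380392
t(7,0) = 2.84 - 1.970·0.380392 = 2.091
Σt over all 6·9 pixels = 584458/6375 ≈ 91.6796863
V = pitch²·Σt = 1.79²·584458/6375 = 293.751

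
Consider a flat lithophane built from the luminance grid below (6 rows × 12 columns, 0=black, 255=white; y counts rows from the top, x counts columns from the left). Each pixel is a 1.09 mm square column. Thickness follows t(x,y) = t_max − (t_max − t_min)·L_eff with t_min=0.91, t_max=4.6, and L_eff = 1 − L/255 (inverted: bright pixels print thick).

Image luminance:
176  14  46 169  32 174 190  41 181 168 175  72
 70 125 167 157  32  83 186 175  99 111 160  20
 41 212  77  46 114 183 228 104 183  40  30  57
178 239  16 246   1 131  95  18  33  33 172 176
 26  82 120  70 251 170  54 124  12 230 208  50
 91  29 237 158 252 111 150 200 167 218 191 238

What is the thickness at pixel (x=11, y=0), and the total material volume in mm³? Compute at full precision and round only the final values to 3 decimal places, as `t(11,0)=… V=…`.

span = t_max - t_min = 4.6 - 0.91 = 3.690
L(11,0) = 72, L_eff = 1 - 72/255 = 0.717647 (inverted)
t(11,0) = 4.6 - 3.690·0.717647 = 1.952
Σt over all 6·12 pixels = 330693/1700 ≈ 194.5252941
V = pitch²·Σt = 1.09²·330693/1700 = 231.116

t(11,0)=1.952 V=231.116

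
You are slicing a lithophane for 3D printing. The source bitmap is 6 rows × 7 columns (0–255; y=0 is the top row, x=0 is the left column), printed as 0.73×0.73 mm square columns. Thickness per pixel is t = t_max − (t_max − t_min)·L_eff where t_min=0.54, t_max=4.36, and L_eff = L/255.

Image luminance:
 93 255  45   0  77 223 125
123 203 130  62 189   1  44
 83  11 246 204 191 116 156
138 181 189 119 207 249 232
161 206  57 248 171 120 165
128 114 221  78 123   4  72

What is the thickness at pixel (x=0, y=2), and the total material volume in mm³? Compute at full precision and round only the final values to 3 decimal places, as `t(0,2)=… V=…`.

span = t_max - t_min = 4.36 - 0.54 = 3.820
L(0,2) = 83, L_eff = 83/255 = 0.325490
t(0,2) = 4.36 - 3.820·0.325490 = 3.117
Σt over all 6·7 pixels = 41154/425 ≈ 96.8329412
V = pitch²·Σt = 0.73²·41154/425 = 51.602

t(0,2)=3.117 V=51.602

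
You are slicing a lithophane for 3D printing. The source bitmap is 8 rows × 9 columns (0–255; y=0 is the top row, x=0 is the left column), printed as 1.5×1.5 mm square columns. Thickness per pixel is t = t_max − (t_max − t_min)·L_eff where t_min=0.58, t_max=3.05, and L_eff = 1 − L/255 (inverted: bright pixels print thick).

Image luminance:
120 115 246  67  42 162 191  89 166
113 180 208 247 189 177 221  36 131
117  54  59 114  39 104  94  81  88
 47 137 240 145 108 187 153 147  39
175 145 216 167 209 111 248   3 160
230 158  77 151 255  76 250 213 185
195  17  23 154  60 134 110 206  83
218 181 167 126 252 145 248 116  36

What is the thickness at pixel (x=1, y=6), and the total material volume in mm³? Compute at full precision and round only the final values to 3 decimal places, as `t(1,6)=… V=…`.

span = t_max - t_min = 3.05 - 0.58 = 2.470
L(1,6) = 17, L_eff = 1 - 17/255 = 0.933333 (inverted)
t(1,6) = 3.05 - 2.470·0.933333 = 0.745
Σt over all 8·9 pixels = 3572671/25500 ≈ 140.1047451
V = pitch²·Σt = 1.5²·3572671/25500 = 315.236

t(1,6)=0.745 V=315.236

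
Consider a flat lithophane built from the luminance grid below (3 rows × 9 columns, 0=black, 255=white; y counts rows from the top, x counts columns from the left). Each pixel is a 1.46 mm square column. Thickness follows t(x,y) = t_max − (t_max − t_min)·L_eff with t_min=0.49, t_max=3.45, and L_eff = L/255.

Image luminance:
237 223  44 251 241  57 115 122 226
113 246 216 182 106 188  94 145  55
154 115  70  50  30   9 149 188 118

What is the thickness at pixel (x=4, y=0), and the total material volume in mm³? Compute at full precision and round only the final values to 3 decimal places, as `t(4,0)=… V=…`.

span = t_max - t_min = 3.45 - 0.49 = 2.960
L(4,0) = 241, L_eff = 241/255 = 0.945098
t(4,0) = 3.45 - 2.960·0.945098 = 0.653
Σt over all 3·9 pixels = 422367/8500 ≈ 49.6902353
V = pitch²·Σt = 1.46²·422367/8500 = 105.920

t(4,0)=0.653 V=105.920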